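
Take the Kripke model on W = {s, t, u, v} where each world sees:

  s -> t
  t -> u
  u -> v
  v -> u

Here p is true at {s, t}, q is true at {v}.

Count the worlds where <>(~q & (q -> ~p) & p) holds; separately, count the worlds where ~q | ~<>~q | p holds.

1 and 3

For <>(~q & (q -> ~p) & p):
s: successors {t}; ~q & (q -> ~p) & p there: t:T. ✓
t: successors {u}; ~q & (q -> ~p) & p there: u:F. ✗
u: successors {v}; ~q & (q -> ~p) & p there: v:F. ✗
v: successors {u}; ~q & (q -> ~p) & p there: u:F. ✗
— 1 world.
For ~q | ~<>~q | p:
s: ~q | ~<>~q is T, p is T. ✓
t: ~q | ~<>~q is T, p is T. ✓
u: ~q | ~<>~q is T, p is F. ✓
v: ~q | ~<>~q is F, p is F. ✗
— 3 worlds.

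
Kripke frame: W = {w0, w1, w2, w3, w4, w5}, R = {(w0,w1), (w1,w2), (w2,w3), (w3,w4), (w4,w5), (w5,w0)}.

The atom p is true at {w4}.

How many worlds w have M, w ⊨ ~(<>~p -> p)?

w0: <>~p -> p is F. ✓
w1: <>~p -> p is F. ✓
w2: <>~p -> p is F. ✓
w3: <>~p -> p is T. ✗
w4: <>~p -> p is T. ✗
w5: <>~p -> p is F. ✓
Satisfying worlds: {w0, w1, w2, w5}.

4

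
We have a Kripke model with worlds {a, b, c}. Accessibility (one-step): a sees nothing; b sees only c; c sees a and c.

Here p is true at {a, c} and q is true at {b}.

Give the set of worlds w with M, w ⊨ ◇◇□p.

a: no successors, so ◇◇□p fails. ✗
b: successors {c}; ◇□p there: c:T. ✓
c: successors {a, c}; ◇□p there: a:F, c:T. ✓

{b, c}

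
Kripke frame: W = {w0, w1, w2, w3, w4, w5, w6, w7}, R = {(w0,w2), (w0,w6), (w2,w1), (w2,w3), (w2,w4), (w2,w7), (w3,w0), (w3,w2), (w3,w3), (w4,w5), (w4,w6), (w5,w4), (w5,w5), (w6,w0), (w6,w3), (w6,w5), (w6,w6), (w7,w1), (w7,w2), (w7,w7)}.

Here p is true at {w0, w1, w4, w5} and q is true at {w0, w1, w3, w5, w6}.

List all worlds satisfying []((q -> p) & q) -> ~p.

{w0, w2, w3, w4, w5, w6, w7}

w0: []((q -> p) & q) is F, ~p is F. ✓
w1: []((q -> p) & q) is T, ~p is F. ✗
w2: []((q -> p) & q) is F, ~p is T. ✓
w3: []((q -> p) & q) is F, ~p is T. ✓
w4: []((q -> p) & q) is F, ~p is F. ✓
w5: []((q -> p) & q) is F, ~p is F. ✓
w6: []((q -> p) & q) is F, ~p is T. ✓
w7: []((q -> p) & q) is F, ~p is T. ✓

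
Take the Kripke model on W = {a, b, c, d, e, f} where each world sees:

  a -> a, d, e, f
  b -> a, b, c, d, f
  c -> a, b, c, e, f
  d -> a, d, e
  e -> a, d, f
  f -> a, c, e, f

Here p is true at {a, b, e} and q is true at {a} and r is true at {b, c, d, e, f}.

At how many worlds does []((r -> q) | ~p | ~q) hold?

a: successors {a, d, e, f}; (r -> q) | ~p | ~q there: a:T, d:T, e:T, f:T. ✓
b: successors {a, b, c, d, f}; (r -> q) | ~p | ~q there: a:T, b:T, c:T, d:T, f:T. ✓
c: successors {a, b, c, e, f}; (r -> q) | ~p | ~q there: a:T, b:T, c:T, e:T, f:T. ✓
d: successors {a, d, e}; (r -> q) | ~p | ~q there: a:T, d:T, e:T. ✓
e: successors {a, d, f}; (r -> q) | ~p | ~q there: a:T, d:T, f:T. ✓
f: successors {a, c, e, f}; (r -> q) | ~p | ~q there: a:T, c:T, e:T, f:T. ✓
Satisfying worlds: {a, b, c, d, e, f}.

6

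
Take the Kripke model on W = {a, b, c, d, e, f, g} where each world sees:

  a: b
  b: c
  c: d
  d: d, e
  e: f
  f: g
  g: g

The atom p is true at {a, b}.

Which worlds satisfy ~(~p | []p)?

a: ~p | []p is T. ✗
b: ~p | []p is F. ✓
c: ~p | []p is T. ✗
d: ~p | []p is T. ✗
e: ~p | []p is T. ✗
f: ~p | []p is T. ✗
g: ~p | []p is T. ✗

{b}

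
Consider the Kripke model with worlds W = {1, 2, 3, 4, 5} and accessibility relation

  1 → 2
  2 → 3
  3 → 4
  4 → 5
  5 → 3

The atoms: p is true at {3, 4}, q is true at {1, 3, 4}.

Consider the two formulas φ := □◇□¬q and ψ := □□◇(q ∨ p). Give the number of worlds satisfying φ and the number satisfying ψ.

2 and 3

For □◇□¬q:
1: successors {2}; ◇□¬q there: 2:F. ✗
2: successors {3}; ◇□¬q there: 3:T. ✓
3: successors {4}; ◇□¬q there: 4:F. ✗
4: successors {5}; ◇□¬q there: 5:F. ✗
5: successors {3}; ◇□¬q there: 3:T. ✓
— 2 worlds.
For □□◇(q ∨ p):
1: successors {2}; □◇(q ∨ p) there: 2:T. ✓
2: successors {3}; □◇(q ∨ p) there: 3:F. ✗
3: successors {4}; □◇(q ∨ p) there: 4:T. ✓
4: successors {5}; □◇(q ∨ p) there: 5:T. ✓
5: successors {3}; □◇(q ∨ p) there: 3:F. ✗
— 3 worlds.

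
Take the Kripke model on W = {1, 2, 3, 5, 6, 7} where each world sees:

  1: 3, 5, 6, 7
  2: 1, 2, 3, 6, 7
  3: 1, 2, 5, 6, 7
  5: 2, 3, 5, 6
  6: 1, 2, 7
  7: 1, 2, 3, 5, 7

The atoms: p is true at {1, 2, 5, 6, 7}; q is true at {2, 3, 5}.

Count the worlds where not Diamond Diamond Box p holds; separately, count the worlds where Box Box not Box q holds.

For not Diamond Diamond Box p:
1: Diamond Diamond Box p is T. ✗
2: Diamond Diamond Box p is T. ✗
3: Diamond Diamond Box p is T. ✗
5: Diamond Diamond Box p is T. ✗
6: Diamond Diamond Box p is T. ✗
7: Diamond Diamond Box p is T. ✗
— 0 worlds.
For Box Box not Box q:
1: successors {3, 5, 6, 7}; Box not Box q there: 3:T, 5:T, 6:T, 7:T. ✓
2: successors {1, 2, 3, 6, 7}; Box not Box q there: 1:T, 2:T, 3:T, 6:T, 7:T. ✓
3: successors {1, 2, 5, 6, 7}; Box not Box q there: 1:T, 2:T, 5:T, 6:T, 7:T. ✓
5: successors {2, 3, 5, 6}; Box not Box q there: 2:T, 3:T, 5:T, 6:T. ✓
6: successors {1, 2, 7}; Box not Box q there: 1:T, 2:T, 7:T. ✓
7: successors {1, 2, 3, 5, 7}; Box not Box q there: 1:T, 2:T, 3:T, 5:T, 7:T. ✓
— 6 worlds.

0 and 6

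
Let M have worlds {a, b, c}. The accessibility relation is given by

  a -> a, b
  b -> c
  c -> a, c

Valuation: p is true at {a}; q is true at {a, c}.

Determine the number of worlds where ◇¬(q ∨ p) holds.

1

a: successors {a, b}; ¬(q ∨ p) there: a:F, b:T. ✓
b: successors {c}; ¬(q ∨ p) there: c:F. ✗
c: successors {a, c}; ¬(q ∨ p) there: a:F, c:F. ✗
Satisfying worlds: {a}.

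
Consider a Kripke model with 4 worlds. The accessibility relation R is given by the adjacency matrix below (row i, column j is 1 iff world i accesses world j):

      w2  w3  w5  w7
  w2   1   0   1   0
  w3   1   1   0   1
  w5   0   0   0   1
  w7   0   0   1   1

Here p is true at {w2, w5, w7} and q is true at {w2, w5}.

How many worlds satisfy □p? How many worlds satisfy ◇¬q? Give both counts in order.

For □p:
w2: successors {w2, w5}; p there: w2:T, w5:T. ✓
w3: successors {w2, w3, w7}; p there: w2:T, w3:F, w7:T. ✗
w5: successors {w7}; p there: w7:T. ✓
w7: successors {w5, w7}; p there: w5:T, w7:T. ✓
— 3 worlds.
For ◇¬q:
w2: successors {w2, w5}; ¬q there: w2:F, w5:F. ✗
w3: successors {w2, w3, w7}; ¬q there: w2:F, w3:T, w7:T. ✓
w5: successors {w7}; ¬q there: w7:T. ✓
w7: successors {w5, w7}; ¬q there: w5:F, w7:T. ✓
— 3 worlds.

3 and 3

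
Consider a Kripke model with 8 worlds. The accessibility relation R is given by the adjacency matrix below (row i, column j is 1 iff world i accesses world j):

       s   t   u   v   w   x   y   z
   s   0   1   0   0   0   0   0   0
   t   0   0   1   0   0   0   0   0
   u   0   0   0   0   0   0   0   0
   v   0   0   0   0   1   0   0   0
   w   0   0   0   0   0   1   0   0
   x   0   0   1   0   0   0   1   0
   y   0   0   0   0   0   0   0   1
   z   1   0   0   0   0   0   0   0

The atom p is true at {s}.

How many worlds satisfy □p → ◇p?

s: □p is F, ◇p is F. ✓
t: □p is F, ◇p is F. ✓
u: □p is T, ◇p is F. ✗
v: □p is F, ◇p is F. ✓
w: □p is F, ◇p is F. ✓
x: □p is F, ◇p is F. ✓
y: □p is F, ◇p is F. ✓
z: □p is T, ◇p is T. ✓
Satisfying worlds: {s, t, v, w, x, y, z}.

7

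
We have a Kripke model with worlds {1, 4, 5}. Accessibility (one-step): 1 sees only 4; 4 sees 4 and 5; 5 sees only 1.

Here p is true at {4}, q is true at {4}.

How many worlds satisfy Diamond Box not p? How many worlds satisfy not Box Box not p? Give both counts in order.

1 and 3

For Diamond Box not p:
1: successors {4}; Box not p there: 4:F. ✗
4: successors {4, 5}; Box not p there: 4:F, 5:T. ✓
5: successors {1}; Box not p there: 1:F. ✗
— 1 world.
For not Box Box not p:
1: Box Box not p is F. ✓
4: Box Box not p is F. ✓
5: Box Box not p is F. ✓
— 3 worlds.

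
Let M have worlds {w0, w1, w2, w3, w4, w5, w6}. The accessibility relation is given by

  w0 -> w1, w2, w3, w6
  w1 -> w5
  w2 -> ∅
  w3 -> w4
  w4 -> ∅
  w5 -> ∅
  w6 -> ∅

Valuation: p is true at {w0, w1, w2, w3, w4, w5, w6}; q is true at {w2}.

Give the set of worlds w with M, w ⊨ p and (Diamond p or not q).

w0: p is T, Diamond p or not q is T. ✓
w1: p is T, Diamond p or not q is T. ✓
w2: p is T, Diamond p or not q is F. ✗
w3: p is T, Diamond p or not q is T. ✓
w4: p is T, Diamond p or not q is T. ✓
w5: p is T, Diamond p or not q is T. ✓
w6: p is T, Diamond p or not q is T. ✓

{w0, w1, w3, w4, w5, w6}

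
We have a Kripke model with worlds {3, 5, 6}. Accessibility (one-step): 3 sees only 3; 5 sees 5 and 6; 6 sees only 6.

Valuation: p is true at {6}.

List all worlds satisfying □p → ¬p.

{3, 5}

3: □p is F, ¬p is T. ✓
5: □p is F, ¬p is T. ✓
6: □p is T, ¬p is F. ✗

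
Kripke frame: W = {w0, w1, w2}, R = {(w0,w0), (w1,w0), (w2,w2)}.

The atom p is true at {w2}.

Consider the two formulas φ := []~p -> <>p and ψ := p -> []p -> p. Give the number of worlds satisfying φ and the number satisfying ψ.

For []~p -> <>p:
w0: []~p is T, <>p is F. ✗
w1: []~p is T, <>p is F. ✗
w2: []~p is F, <>p is T. ✓
— 1 world.
For p -> []p -> p:
w0: p is F, []p -> p is T. ✓
w1: p is F, []p -> p is T. ✓
w2: p is T, []p -> p is T. ✓
— 3 worlds.

1 and 3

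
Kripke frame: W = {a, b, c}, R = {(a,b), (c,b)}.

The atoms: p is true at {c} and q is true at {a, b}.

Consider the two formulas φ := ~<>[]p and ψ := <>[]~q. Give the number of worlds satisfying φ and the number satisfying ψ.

1 and 2

For ~<>[]p:
a: <>[]p is T. ✗
b: <>[]p is F. ✓
c: <>[]p is T. ✗
— 1 world.
For <>[]~q:
a: successors {b}; []~q there: b:T. ✓
b: no successors, so <>[]~q fails. ✗
c: successors {b}; []~q there: b:T. ✓
— 2 worlds.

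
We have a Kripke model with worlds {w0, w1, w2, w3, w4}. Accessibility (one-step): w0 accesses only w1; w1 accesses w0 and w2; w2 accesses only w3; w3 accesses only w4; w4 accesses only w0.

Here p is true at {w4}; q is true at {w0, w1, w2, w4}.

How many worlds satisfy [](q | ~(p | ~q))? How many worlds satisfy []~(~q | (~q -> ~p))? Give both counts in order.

For [](q | ~(p | ~q)):
w0: successors {w1}; q | ~(p | ~q) there: w1:T. ✓
w1: successors {w0, w2}; q | ~(p | ~q) there: w0:T, w2:T. ✓
w2: successors {w3}; q | ~(p | ~q) there: w3:F. ✗
w3: successors {w4}; q | ~(p | ~q) there: w4:T. ✓
w4: successors {w0}; q | ~(p | ~q) there: w0:T. ✓
— 4 worlds.
For []~(~q | (~q -> ~p)):
w0: successors {w1}; ~(~q | (~q -> ~p)) there: w1:F. ✗
w1: successors {w0, w2}; ~(~q | (~q -> ~p)) there: w0:F, w2:F. ✗
w2: successors {w3}; ~(~q | (~q -> ~p)) there: w3:F. ✗
w3: successors {w4}; ~(~q | (~q -> ~p)) there: w4:F. ✗
w4: successors {w0}; ~(~q | (~q -> ~p)) there: w0:F. ✗
— 0 worlds.

4 and 0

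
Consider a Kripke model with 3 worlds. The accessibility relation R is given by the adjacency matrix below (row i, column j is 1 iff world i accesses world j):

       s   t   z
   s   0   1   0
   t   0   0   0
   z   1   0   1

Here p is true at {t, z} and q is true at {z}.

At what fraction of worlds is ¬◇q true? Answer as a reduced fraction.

2/3

s: ◇q is F. ✓
t: ◇q is F. ✓
z: ◇q is T. ✗
That's 2 of 3 worlds, so 2/3.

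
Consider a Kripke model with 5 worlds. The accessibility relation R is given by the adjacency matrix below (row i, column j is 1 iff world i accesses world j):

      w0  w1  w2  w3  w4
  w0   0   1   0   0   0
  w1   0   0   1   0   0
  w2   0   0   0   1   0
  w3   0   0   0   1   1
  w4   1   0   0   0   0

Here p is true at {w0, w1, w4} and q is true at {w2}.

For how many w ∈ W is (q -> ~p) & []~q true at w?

4

w0: q -> ~p is T, []~q is T. ✓
w1: q -> ~p is T, []~q is F. ✗
w2: q -> ~p is T, []~q is T. ✓
w3: q -> ~p is T, []~q is T. ✓
w4: q -> ~p is T, []~q is T. ✓
Satisfying worlds: {w0, w2, w3, w4}.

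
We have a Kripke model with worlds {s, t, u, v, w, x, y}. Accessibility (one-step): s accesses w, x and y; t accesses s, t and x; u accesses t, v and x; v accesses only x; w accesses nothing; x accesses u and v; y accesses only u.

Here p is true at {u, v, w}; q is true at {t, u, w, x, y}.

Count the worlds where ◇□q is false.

3

s: successors {w, x, y}; □q there: w:T, x:F, y:T. ✓
t: successors {s, t, x}; □q there: s:T, t:F, x:F. ✓
u: successors {t, v, x}; □q there: t:F, v:T, x:F. ✓
v: successors {x}; □q there: x:F. ✗
w: no successors, so ◇□q fails. ✗
x: successors {u, v}; □q there: u:F, v:T. ✓
y: successors {u}; □q there: u:F. ✗
Satisfying worlds: {s, t, u, x}.
So ◇□q fails at the other 3 worlds.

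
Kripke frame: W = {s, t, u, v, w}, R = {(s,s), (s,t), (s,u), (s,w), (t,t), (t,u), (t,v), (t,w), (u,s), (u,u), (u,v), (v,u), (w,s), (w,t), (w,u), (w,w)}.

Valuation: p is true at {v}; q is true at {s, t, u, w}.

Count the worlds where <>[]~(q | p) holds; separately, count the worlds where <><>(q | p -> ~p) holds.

0 and 5

For <>[]~(q | p):
s: successors {s, t, u, w}; []~(q | p) there: s:F, t:F, u:F, w:F. ✗
t: successors {t, u, v, w}; []~(q | p) there: t:F, u:F, v:F, w:F. ✗
u: successors {s, u, v}; []~(q | p) there: s:F, u:F, v:F. ✗
v: successors {u}; []~(q | p) there: u:F. ✗
w: successors {s, t, u, w}; []~(q | p) there: s:F, t:F, u:F, w:F. ✗
— 0 worlds.
For <><>(q | p -> ~p):
s: successors {s, t, u, w}; <>(q | p -> ~p) there: s:T, t:T, u:T, w:T. ✓
t: successors {t, u, v, w}; <>(q | p -> ~p) there: t:T, u:T, v:T, w:T. ✓
u: successors {s, u, v}; <>(q | p -> ~p) there: s:T, u:T, v:T. ✓
v: successors {u}; <>(q | p -> ~p) there: u:T. ✓
w: successors {s, t, u, w}; <>(q | p -> ~p) there: s:T, t:T, u:T, w:T. ✓
— 5 worlds.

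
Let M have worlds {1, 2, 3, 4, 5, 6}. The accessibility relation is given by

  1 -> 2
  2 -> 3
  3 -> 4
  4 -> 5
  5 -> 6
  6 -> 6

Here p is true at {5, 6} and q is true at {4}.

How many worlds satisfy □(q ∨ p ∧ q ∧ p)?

1: successors {2}; q ∨ p ∧ q ∧ p there: 2:F. ✗
2: successors {3}; q ∨ p ∧ q ∧ p there: 3:F. ✗
3: successors {4}; q ∨ p ∧ q ∧ p there: 4:T. ✓
4: successors {5}; q ∨ p ∧ q ∧ p there: 5:F. ✗
5: successors {6}; q ∨ p ∧ q ∧ p there: 6:F. ✗
6: successors {6}; q ∨ p ∧ q ∧ p there: 6:F. ✗
Satisfying worlds: {3}.

1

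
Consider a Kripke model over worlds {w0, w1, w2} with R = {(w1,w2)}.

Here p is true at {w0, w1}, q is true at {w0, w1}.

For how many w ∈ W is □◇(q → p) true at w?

w0: no successors, so □◇(q → p) holds vacuously. ✓
w1: successors {w2}; ◇(q → p) there: w2:F. ✗
w2: no successors, so □◇(q → p) holds vacuously. ✓
Satisfying worlds: {w0, w2}.

2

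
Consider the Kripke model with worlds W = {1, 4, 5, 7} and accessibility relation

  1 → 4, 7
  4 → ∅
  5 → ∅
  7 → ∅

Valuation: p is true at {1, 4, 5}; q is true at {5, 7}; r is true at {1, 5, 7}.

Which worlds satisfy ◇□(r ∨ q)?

1: successors {4, 7}; □(r ∨ q) there: 4:T, 7:T. ✓
4: no successors, so ◇□(r ∨ q) fails. ✗
5: no successors, so ◇□(r ∨ q) fails. ✗
7: no successors, so ◇□(r ∨ q) fails. ✗

{1}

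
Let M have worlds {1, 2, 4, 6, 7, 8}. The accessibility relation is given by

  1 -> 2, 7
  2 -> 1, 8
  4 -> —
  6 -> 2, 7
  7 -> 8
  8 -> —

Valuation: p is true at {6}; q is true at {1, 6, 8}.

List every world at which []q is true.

1: successors {2, 7}; q there: 2:F, 7:F. ✗
2: successors {1, 8}; q there: 1:T, 8:T. ✓
4: no successors, so []q holds vacuously. ✓
6: successors {2, 7}; q there: 2:F, 7:F. ✗
7: successors {8}; q there: 8:T. ✓
8: no successors, so []q holds vacuously. ✓

{2, 4, 7, 8}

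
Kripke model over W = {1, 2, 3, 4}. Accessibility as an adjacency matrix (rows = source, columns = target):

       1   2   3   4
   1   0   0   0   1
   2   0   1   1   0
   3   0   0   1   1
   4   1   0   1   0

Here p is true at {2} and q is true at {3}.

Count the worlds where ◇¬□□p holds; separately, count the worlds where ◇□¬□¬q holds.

4 and 3

For ◇¬□□p:
1: successors {4}; ¬□□p there: 4:T. ✓
2: successors {2, 3}; ¬□□p there: 2:T, 3:T. ✓
3: successors {3, 4}; ¬□□p there: 3:T, 4:T. ✓
4: successors {1, 3}; ¬□□p there: 1:T, 3:T. ✓
— 4 worlds.
For ◇□¬□¬q:
1: successors {4}; □¬□¬q there: 4:F. ✗
2: successors {2, 3}; □¬□¬q there: 2:T, 3:T. ✓
3: successors {3, 4}; □¬□¬q there: 3:T, 4:F. ✓
4: successors {1, 3}; □¬□¬q there: 1:T, 3:T. ✓
— 3 worlds.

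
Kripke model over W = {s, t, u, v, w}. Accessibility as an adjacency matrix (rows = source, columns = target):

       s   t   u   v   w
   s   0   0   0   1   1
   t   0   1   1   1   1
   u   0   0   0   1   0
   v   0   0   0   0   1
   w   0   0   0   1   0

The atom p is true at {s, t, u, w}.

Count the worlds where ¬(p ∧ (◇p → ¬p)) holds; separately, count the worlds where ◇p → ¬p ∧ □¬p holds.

For ¬(p ∧ (◇p → ¬p)):
s: p ∧ (◇p → ¬p) is F. ✓
t: p ∧ (◇p → ¬p) is F. ✓
u: p ∧ (◇p → ¬p) is T. ✗
v: p ∧ (◇p → ¬p) is F. ✓
w: p ∧ (◇p → ¬p) is T. ✗
— 3 worlds.
For ◇p → ¬p ∧ □¬p:
s: ◇p is T, ¬p ∧ □¬p is F. ✗
t: ◇p is T, ¬p ∧ □¬p is F. ✗
u: ◇p is F, ¬p ∧ □¬p is F. ✓
v: ◇p is T, ¬p ∧ □¬p is F. ✗
w: ◇p is F, ¬p ∧ □¬p is F. ✓
— 2 worlds.

3 and 2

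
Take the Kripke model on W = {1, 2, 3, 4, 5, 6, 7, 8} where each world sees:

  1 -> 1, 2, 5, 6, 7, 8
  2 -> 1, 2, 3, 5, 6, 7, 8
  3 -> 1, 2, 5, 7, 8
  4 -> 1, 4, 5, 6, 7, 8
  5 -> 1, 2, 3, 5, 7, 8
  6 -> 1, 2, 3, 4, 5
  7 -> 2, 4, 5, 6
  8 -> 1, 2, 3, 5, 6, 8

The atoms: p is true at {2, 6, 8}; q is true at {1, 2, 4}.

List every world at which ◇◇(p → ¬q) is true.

1: successors {1, 2, 5, 6, 7, 8}; ◇(p → ¬q) there: 1:T, 2:T, 5:T, 6:T, 7:T, 8:T. ✓
2: successors {1, 2, 3, 5, 6, 7, 8}; ◇(p → ¬q) there: 1:T, 2:T, 3:T, 5:T, 6:T, 7:T, 8:T. ✓
3: successors {1, 2, 5, 7, 8}; ◇(p → ¬q) there: 1:T, 2:T, 5:T, 7:T, 8:T. ✓
4: successors {1, 4, 5, 6, 7, 8}; ◇(p → ¬q) there: 1:T, 4:T, 5:T, 6:T, 7:T, 8:T. ✓
5: successors {1, 2, 3, 5, 7, 8}; ◇(p → ¬q) there: 1:T, 2:T, 3:T, 5:T, 7:T, 8:T. ✓
6: successors {1, 2, 3, 4, 5}; ◇(p → ¬q) there: 1:T, 2:T, 3:T, 4:T, 5:T. ✓
7: successors {2, 4, 5, 6}; ◇(p → ¬q) there: 2:T, 4:T, 5:T, 6:T. ✓
8: successors {1, 2, 3, 5, 6, 8}; ◇(p → ¬q) there: 1:T, 2:T, 3:T, 5:T, 6:T, 8:T. ✓

{1, 2, 3, 4, 5, 6, 7, 8}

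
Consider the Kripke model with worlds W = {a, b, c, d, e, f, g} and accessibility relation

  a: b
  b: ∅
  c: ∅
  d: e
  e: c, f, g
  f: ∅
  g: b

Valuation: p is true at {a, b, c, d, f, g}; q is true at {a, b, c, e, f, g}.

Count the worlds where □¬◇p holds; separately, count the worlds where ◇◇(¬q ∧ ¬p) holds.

For □¬◇p:
a: successors {b}; ¬◇p there: b:T. ✓
b: no successors, so □¬◇p holds vacuously. ✓
c: no successors, so □¬◇p holds vacuously. ✓
d: successors {e}; ¬◇p there: e:F. ✗
e: successors {c, f, g}; ¬◇p there: c:T, f:T, g:F. ✗
f: no successors, so □¬◇p holds vacuously. ✓
g: successors {b}; ¬◇p there: b:T. ✓
— 5 worlds.
For ◇◇(¬q ∧ ¬p):
a: successors {b}; ◇(¬q ∧ ¬p) there: b:F. ✗
b: no successors, so ◇◇(¬q ∧ ¬p) fails. ✗
c: no successors, so ◇◇(¬q ∧ ¬p) fails. ✗
d: successors {e}; ◇(¬q ∧ ¬p) there: e:F. ✗
e: successors {c, f, g}; ◇(¬q ∧ ¬p) there: c:F, f:F, g:F. ✗
f: no successors, so ◇◇(¬q ∧ ¬p) fails. ✗
g: successors {b}; ◇(¬q ∧ ¬p) there: b:F. ✗
— 0 worlds.

5 and 0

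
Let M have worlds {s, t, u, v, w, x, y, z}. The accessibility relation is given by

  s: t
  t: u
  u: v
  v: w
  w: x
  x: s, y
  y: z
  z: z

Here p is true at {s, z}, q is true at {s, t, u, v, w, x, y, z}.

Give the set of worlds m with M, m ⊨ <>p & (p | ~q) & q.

{z}

s: <>p is F, (p | ~q) & q is T. ✗
t: <>p is F, (p | ~q) & q is F. ✗
u: <>p is F, (p | ~q) & q is F. ✗
v: <>p is F, (p | ~q) & q is F. ✗
w: <>p is F, (p | ~q) & q is F. ✗
x: <>p is T, (p | ~q) & q is F. ✗
y: <>p is T, (p | ~q) & q is F. ✗
z: <>p is T, (p | ~q) & q is T. ✓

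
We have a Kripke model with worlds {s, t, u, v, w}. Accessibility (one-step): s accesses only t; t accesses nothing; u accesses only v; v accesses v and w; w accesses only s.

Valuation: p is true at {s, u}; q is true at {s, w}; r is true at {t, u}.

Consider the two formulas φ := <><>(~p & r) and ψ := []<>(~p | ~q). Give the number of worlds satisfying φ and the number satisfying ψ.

For <><>(~p & r):
s: successors {t}; <>(~p & r) there: t:F. ✗
t: no successors, so <><>(~p & r) fails. ✗
u: successors {v}; <>(~p & r) there: v:F. ✗
v: successors {v, w}; <>(~p & r) there: v:F, w:F. ✗
w: successors {s}; <>(~p & r) there: s:T. ✓
— 1 world.
For []<>(~p | ~q):
s: successors {t}; <>(~p | ~q) there: t:F. ✗
t: no successors, so []<>(~p | ~q) holds vacuously. ✓
u: successors {v}; <>(~p | ~q) there: v:T. ✓
v: successors {v, w}; <>(~p | ~q) there: v:T, w:F. ✗
w: successors {s}; <>(~p | ~q) there: s:T. ✓
— 3 worlds.

1 and 3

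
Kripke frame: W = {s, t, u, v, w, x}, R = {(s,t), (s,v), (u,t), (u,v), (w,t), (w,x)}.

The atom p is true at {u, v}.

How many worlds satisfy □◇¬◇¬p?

3

s: successors {t, v}; ◇¬◇¬p there: t:F, v:F. ✗
t: no successors, so □◇¬◇¬p holds vacuously. ✓
u: successors {t, v}; ◇¬◇¬p there: t:F, v:F. ✗
v: no successors, so □◇¬◇¬p holds vacuously. ✓
w: successors {t, x}; ◇¬◇¬p there: t:F, x:F. ✗
x: no successors, so □◇¬◇¬p holds vacuously. ✓
Satisfying worlds: {t, v, x}.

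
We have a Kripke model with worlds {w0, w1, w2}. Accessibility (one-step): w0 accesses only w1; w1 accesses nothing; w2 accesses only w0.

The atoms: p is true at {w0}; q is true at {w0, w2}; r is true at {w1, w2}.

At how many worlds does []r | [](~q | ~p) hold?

w0: []r is T, [](~q | ~p) is T. ✓
w1: []r is T, [](~q | ~p) is T. ✓
w2: []r is F, [](~q | ~p) is F. ✗
Satisfying worlds: {w0, w1}.

2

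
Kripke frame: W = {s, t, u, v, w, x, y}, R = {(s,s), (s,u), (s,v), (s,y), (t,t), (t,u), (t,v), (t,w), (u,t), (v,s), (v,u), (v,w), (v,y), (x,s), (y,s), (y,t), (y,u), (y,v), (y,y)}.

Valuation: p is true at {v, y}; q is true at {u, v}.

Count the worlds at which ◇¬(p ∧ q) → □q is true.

1

s: ◇¬(p ∧ q) is T, □q is F. ✗
t: ◇¬(p ∧ q) is T, □q is F. ✗
u: ◇¬(p ∧ q) is T, □q is F. ✗
v: ◇¬(p ∧ q) is T, □q is F. ✗
w: ◇¬(p ∧ q) is F, □q is T. ✓
x: ◇¬(p ∧ q) is T, □q is F. ✗
y: ◇¬(p ∧ q) is T, □q is F. ✗
Satisfying worlds: {w}.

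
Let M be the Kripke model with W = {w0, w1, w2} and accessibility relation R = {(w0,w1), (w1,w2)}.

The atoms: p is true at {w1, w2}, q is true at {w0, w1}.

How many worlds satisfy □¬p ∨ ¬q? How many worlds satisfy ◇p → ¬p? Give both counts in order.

1 and 2

For □¬p ∨ ¬q:
w0: □¬p is F, ¬q is F. ✗
w1: □¬p is F, ¬q is F. ✗
w2: □¬p is T, ¬q is T. ✓
— 1 world.
For ◇p → ¬p:
w0: ◇p is T, ¬p is T. ✓
w1: ◇p is T, ¬p is F. ✗
w2: ◇p is F, ¬p is F. ✓
— 2 worlds.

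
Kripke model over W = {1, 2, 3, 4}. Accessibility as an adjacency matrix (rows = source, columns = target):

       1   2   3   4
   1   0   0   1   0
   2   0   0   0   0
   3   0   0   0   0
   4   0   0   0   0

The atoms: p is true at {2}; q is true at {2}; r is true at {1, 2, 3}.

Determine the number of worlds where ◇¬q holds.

1

1: successors {3}; ¬q there: 3:T. ✓
2: no successors, so ◇¬q fails. ✗
3: no successors, so ◇¬q fails. ✗
4: no successors, so ◇¬q fails. ✗
Satisfying worlds: {1}.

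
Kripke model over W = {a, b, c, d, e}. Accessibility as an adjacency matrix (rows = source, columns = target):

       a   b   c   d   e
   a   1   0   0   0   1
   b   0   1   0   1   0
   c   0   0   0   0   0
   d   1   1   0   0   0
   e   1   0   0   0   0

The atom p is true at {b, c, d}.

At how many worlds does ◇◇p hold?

2

a: successors {a, e}; ◇p there: a:F, e:F. ✗
b: successors {b, d}; ◇p there: b:T, d:T. ✓
c: no successors, so ◇◇p fails. ✗
d: successors {a, b}; ◇p there: a:F, b:T. ✓
e: successors {a}; ◇p there: a:F. ✗
Satisfying worlds: {b, d}.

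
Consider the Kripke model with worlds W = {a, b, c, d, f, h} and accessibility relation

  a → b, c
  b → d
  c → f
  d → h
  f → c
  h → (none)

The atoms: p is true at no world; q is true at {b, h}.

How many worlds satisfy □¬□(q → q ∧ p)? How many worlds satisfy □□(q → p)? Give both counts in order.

For □¬□(q → q ∧ p):
a: successors {b, c}; ¬□(q → q ∧ p) there: b:F, c:F. ✗
b: successors {d}; ¬□(q → q ∧ p) there: d:T. ✓
c: successors {f}; ¬□(q → q ∧ p) there: f:F. ✗
d: successors {h}; ¬□(q → q ∧ p) there: h:F. ✗
f: successors {c}; ¬□(q → q ∧ p) there: c:F. ✗
h: no successors, so □¬□(q → q ∧ p) holds vacuously. ✓
— 2 worlds.
For □□(q → p):
a: successors {b, c}; □(q → p) there: b:T, c:T. ✓
b: successors {d}; □(q → p) there: d:F. ✗
c: successors {f}; □(q → p) there: f:T. ✓
d: successors {h}; □(q → p) there: h:T. ✓
f: successors {c}; □(q → p) there: c:T. ✓
h: no successors, so □□(q → p) holds vacuously. ✓
— 5 worlds.

2 and 5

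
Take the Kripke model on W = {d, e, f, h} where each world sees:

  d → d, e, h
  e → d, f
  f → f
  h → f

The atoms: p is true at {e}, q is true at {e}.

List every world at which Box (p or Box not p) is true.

d: successors {d, e, h}; p or Box not p there: d:F, e:T, h:T. ✗
e: successors {d, f}; p or Box not p there: d:F, f:T. ✗
f: successors {f}; p or Box not p there: f:T. ✓
h: successors {f}; p or Box not p there: f:T. ✓

{f, h}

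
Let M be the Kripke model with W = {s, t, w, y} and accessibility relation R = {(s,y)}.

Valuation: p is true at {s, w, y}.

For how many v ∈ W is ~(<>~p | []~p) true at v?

1

s: <>~p | []~p is F. ✓
t: <>~p | []~p is T. ✗
w: <>~p | []~p is T. ✗
y: <>~p | []~p is T. ✗
Satisfying worlds: {s}.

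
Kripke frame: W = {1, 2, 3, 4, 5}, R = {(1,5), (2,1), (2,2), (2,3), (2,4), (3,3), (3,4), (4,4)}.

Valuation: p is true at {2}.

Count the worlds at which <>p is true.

1: successors {5}; p there: 5:F. ✗
2: successors {1, 2, 3, 4}; p there: 1:F, 2:T, 3:F, 4:F. ✓
3: successors {3, 4}; p there: 3:F, 4:F. ✗
4: successors {4}; p there: 4:F. ✗
5: no successors, so <>p fails. ✗
Satisfying worlds: {2}.

1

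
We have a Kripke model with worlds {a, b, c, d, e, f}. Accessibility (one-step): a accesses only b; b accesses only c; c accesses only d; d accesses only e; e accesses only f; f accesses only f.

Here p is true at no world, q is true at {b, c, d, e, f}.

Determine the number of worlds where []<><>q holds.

a: successors {b}; <><>q there: b:T. ✓
b: successors {c}; <><>q there: c:T. ✓
c: successors {d}; <><>q there: d:T. ✓
d: successors {e}; <><>q there: e:T. ✓
e: successors {f}; <><>q there: f:T. ✓
f: successors {f}; <><>q there: f:T. ✓
Satisfying worlds: {a, b, c, d, e, f}.

6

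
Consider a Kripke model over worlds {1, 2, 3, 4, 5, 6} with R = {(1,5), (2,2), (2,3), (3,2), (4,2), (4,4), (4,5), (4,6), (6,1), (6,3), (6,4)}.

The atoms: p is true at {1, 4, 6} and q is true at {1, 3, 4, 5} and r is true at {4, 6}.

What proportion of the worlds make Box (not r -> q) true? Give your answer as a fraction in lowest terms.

1: successors {5}; not r -> q there: 5:T. ✓
2: successors {2, 3}; not r -> q there: 2:F, 3:T. ✗
3: successors {2}; not r -> q there: 2:F. ✗
4: successors {2, 4, 5, 6}; not r -> q there: 2:F, 4:T, 5:T, 6:T. ✗
5: no successors, so Box (not r -> q) holds vacuously. ✓
6: successors {1, 3, 4}; not r -> q there: 1:T, 3:T, 4:T. ✓
That's 3 of 6 worlds, so 3/6 = 1/2.

1/2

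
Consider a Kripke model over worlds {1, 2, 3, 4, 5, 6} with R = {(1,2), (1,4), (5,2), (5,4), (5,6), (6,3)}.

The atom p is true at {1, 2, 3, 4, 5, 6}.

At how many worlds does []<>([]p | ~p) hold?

1: successors {2, 4}; <>([]p | ~p) there: 2:F, 4:F. ✗
2: no successors, so []<>([]p | ~p) holds vacuously. ✓
3: no successors, so []<>([]p | ~p) holds vacuously. ✓
4: no successors, so []<>([]p | ~p) holds vacuously. ✓
5: successors {2, 4, 6}; <>([]p | ~p) there: 2:F, 4:F, 6:T. ✗
6: successors {3}; <>([]p | ~p) there: 3:F. ✗
Satisfying worlds: {2, 3, 4}.

3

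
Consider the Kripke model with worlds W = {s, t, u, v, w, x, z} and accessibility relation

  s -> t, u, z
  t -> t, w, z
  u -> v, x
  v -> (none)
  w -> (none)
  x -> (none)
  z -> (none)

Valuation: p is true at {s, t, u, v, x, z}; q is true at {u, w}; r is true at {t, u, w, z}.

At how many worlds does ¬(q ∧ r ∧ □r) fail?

s: q ∧ r ∧ □r is F. ✓
t: q ∧ r ∧ □r is F. ✓
u: q ∧ r ∧ □r is F. ✓
v: q ∧ r ∧ □r is F. ✓
w: q ∧ r ∧ □r is T. ✗
x: q ∧ r ∧ □r is F. ✓
z: q ∧ r ∧ □r is F. ✓
Satisfying worlds: {s, t, u, v, x, z}.
So ¬(q ∧ r ∧ □r) fails at the other 1 world.

1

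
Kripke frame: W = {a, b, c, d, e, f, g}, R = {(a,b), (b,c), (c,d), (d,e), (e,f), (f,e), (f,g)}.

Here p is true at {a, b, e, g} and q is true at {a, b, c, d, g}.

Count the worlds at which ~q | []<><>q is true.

a: ~q is F, []<><>q is T. ✓
b: ~q is F, []<><>q is F. ✗
c: ~q is F, []<><>q is F. ✗
d: ~q is F, []<><>q is T. ✓
e: ~q is T, []<><>q is F. ✓
f: ~q is T, []<><>q is F. ✓
g: ~q is F, []<><>q is T. ✓
Satisfying worlds: {a, d, e, f, g}.

5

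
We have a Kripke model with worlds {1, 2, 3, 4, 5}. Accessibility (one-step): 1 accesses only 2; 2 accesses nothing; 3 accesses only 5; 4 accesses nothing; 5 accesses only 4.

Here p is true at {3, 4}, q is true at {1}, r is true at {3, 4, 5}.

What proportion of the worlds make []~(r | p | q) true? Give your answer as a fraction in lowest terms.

3/5

1: successors {2}; ~(r | p | q) there: 2:T. ✓
2: no successors, so []~(r | p | q) holds vacuously. ✓
3: successors {5}; ~(r | p | q) there: 5:F. ✗
4: no successors, so []~(r | p | q) holds vacuously. ✓
5: successors {4}; ~(r | p | q) there: 4:F. ✗
That's 3 of 5 worlds, so 3/5.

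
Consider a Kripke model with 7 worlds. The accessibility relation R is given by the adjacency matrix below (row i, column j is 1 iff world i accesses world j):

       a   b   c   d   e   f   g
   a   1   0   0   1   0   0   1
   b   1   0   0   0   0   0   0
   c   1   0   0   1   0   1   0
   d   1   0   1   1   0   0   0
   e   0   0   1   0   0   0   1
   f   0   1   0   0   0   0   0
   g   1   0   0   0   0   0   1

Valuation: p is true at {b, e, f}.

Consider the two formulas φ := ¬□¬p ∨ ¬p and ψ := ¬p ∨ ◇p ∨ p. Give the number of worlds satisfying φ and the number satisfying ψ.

For ¬□¬p ∨ ¬p:
a: ¬□¬p is F, ¬p is T. ✓
b: ¬□¬p is F, ¬p is F. ✗
c: ¬□¬p is T, ¬p is T. ✓
d: ¬□¬p is F, ¬p is T. ✓
e: ¬□¬p is F, ¬p is F. ✗
f: ¬□¬p is T, ¬p is F. ✓
g: ¬□¬p is F, ¬p is T. ✓
— 5 worlds.
For ¬p ∨ ◇p ∨ p:
a: ¬p ∨ ◇p is T, p is F. ✓
b: ¬p ∨ ◇p is F, p is T. ✓
c: ¬p ∨ ◇p is T, p is F. ✓
d: ¬p ∨ ◇p is T, p is F. ✓
e: ¬p ∨ ◇p is F, p is T. ✓
f: ¬p ∨ ◇p is T, p is T. ✓
g: ¬p ∨ ◇p is T, p is F. ✓
— 7 worlds.

5 and 7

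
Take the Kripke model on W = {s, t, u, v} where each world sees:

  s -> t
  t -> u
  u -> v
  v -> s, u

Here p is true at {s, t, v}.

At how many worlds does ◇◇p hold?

s: successors {t}; ◇p there: t:F. ✗
t: successors {u}; ◇p there: u:T. ✓
u: successors {v}; ◇p there: v:T. ✓
v: successors {s, u}; ◇p there: s:T, u:T. ✓
Satisfying worlds: {t, u, v}.

3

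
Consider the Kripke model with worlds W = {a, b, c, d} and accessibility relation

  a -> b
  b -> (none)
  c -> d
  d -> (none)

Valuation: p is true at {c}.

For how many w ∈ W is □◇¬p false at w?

a: successors {b}; ◇¬p there: b:F. ✗
b: no successors, so □◇¬p holds vacuously. ✓
c: successors {d}; ◇¬p there: d:F. ✗
d: no successors, so □◇¬p holds vacuously. ✓
Satisfying worlds: {b, d}.
So □◇¬p fails at the other 2 worlds.

2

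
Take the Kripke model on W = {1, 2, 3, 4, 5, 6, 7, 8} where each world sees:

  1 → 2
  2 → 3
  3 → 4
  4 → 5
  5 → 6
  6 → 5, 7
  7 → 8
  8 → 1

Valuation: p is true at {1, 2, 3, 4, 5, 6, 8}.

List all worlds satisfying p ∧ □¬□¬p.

{1, 2, 3, 4, 5, 6, 8}

1: p is T, □¬□¬p is T. ✓
2: p is T, □¬□¬p is T. ✓
3: p is T, □¬□¬p is T. ✓
4: p is T, □¬□¬p is T. ✓
5: p is T, □¬□¬p is T. ✓
6: p is T, □¬□¬p is T. ✓
7: p is F, □¬□¬p is T. ✗
8: p is T, □¬□¬p is T. ✓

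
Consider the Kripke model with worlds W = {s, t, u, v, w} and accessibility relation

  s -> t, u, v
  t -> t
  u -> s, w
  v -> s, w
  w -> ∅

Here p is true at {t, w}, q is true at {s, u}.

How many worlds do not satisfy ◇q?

2

s: successors {t, u, v}; q there: t:F, u:T, v:F. ✓
t: successors {t}; q there: t:F. ✗
u: successors {s, w}; q there: s:T, w:F. ✓
v: successors {s, w}; q there: s:T, w:F. ✓
w: no successors, so ◇q fails. ✗
Satisfying worlds: {s, u, v}.
So ◇q fails at the other 2 worlds.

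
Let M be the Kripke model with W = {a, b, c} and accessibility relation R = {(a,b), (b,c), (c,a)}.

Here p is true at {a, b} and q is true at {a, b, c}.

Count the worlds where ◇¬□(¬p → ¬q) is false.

a: successors {b}; ¬□(¬p → ¬q) there: b:T. ✓
b: successors {c}; ¬□(¬p → ¬q) there: c:F. ✗
c: successors {a}; ¬□(¬p → ¬q) there: a:F. ✗
Satisfying worlds: {a}.
So ◇¬□(¬p → ¬q) fails at the other 2 worlds.

2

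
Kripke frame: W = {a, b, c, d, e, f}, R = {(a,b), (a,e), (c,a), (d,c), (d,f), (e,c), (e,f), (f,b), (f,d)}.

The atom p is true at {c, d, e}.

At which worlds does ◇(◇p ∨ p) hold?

a: successors {b, e}; ◇p ∨ p there: b:F, e:T. ✓
b: no successors, so ◇(◇p ∨ p) fails. ✗
c: successors {a}; ◇p ∨ p there: a:T. ✓
d: successors {c, f}; ◇p ∨ p there: c:T, f:T. ✓
e: successors {c, f}; ◇p ∨ p there: c:T, f:T. ✓
f: successors {b, d}; ◇p ∨ p there: b:F, d:T. ✓

{a, c, d, e, f}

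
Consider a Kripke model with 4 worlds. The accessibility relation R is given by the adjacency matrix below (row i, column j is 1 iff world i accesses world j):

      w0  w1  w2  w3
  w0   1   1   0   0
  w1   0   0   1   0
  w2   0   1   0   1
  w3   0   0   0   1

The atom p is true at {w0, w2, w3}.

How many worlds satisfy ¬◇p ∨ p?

w0: ¬◇p is F, p is T. ✓
w1: ¬◇p is F, p is F. ✗
w2: ¬◇p is F, p is T. ✓
w3: ¬◇p is F, p is T. ✓
Satisfying worlds: {w0, w2, w3}.

3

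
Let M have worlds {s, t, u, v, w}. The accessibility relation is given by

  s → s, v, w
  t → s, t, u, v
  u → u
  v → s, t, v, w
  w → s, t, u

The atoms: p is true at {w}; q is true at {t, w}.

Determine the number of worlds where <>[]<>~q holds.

5

s: successors {s, v, w}; []<>~q there: s:T, v:T, w:T. ✓
t: successors {s, t, u, v}; []<>~q there: s:T, t:T, u:T, v:T. ✓
u: successors {u}; []<>~q there: u:T. ✓
v: successors {s, t, v, w}; []<>~q there: s:T, t:T, v:T, w:T. ✓
w: successors {s, t, u}; []<>~q there: s:T, t:T, u:T. ✓
Satisfying worlds: {s, t, u, v, w}.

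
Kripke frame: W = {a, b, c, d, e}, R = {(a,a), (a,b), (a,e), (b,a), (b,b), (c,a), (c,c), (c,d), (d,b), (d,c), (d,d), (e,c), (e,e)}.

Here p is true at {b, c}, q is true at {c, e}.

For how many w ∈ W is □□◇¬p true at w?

5

a: successors {a, b, e}; □◇¬p there: a:T, b:T, e:T. ✓
b: successors {a, b}; □◇¬p there: a:T, b:T. ✓
c: successors {a, c, d}; □◇¬p there: a:T, c:T, d:T. ✓
d: successors {b, c, d}; □◇¬p there: b:T, c:T, d:T. ✓
e: successors {c, e}; □◇¬p there: c:T, e:T. ✓
Satisfying worlds: {a, b, c, d, e}.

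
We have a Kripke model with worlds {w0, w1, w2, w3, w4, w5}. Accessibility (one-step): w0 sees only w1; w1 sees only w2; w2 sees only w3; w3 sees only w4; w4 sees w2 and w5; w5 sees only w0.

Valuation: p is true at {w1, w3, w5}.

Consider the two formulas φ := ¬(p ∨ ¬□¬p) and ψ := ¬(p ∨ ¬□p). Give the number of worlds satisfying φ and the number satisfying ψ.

For ¬(p ∨ ¬□¬p):
w0: p ∨ ¬□¬p is T. ✗
w1: p ∨ ¬□¬p is T. ✗
w2: p ∨ ¬□¬p is T. ✗
w3: p ∨ ¬□¬p is T. ✗
w4: p ∨ ¬□¬p is T. ✗
w5: p ∨ ¬□¬p is T. ✗
— 0 worlds.
For ¬(p ∨ ¬□p):
w0: p ∨ ¬□p is F. ✓
w1: p ∨ ¬□p is T. ✗
w2: p ∨ ¬□p is F. ✓
w3: p ∨ ¬□p is T. ✗
w4: p ∨ ¬□p is T. ✗
w5: p ∨ ¬□p is T. ✗
— 2 worlds.

0 and 2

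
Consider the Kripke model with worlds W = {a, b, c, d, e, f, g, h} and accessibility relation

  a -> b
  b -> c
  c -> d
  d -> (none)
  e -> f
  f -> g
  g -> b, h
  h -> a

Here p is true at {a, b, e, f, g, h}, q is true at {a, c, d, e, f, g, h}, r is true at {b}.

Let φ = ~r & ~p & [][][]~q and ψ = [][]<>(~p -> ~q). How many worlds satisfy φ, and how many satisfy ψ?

2 and 3

For ~r & ~p & [][][]~q:
a: ~r & ~p is F, [][][]~q is F. ✗
b: ~r & ~p is F, [][][]~q is T. ✗
c: ~r & ~p is T, [][][]~q is T. ✓
d: ~r & ~p is T, [][][]~q is T. ✓
e: ~r & ~p is F, [][][]~q is F. ✗
f: ~r & ~p is F, [][][]~q is F. ✗
g: ~r & ~p is F, [][][]~q is F. ✗
h: ~r & ~p is F, [][][]~q is F. ✗
— 2 worlds.
For [][]<>(~p -> ~q):
a: successors {b}; []<>(~p -> ~q) there: b:F. ✗
b: successors {c}; []<>(~p -> ~q) there: c:F. ✗
c: successors {d}; []<>(~p -> ~q) there: d:T. ✓
d: no successors, so [][]<>(~p -> ~q) holds vacuously. ✓
e: successors {f}; []<>(~p -> ~q) there: f:T. ✓
f: successors {g}; []<>(~p -> ~q) there: g:F. ✗
g: successors {b, h}; []<>(~p -> ~q) there: b:F, h:T. ✗
h: successors {a}; []<>(~p -> ~q) there: a:F. ✗
— 3 worlds.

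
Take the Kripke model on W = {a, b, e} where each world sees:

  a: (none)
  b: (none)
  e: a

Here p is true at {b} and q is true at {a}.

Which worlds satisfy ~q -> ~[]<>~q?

{a, e}

a: ~q is F, ~[]<>~q is F. ✓
b: ~q is T, ~[]<>~q is F. ✗
e: ~q is T, ~[]<>~q is T. ✓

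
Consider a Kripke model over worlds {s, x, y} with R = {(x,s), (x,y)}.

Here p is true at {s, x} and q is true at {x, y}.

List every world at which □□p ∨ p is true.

{s, x, y}

s: □□p is T, p is T. ✓
x: □□p is T, p is T. ✓
y: □□p is T, p is F. ✓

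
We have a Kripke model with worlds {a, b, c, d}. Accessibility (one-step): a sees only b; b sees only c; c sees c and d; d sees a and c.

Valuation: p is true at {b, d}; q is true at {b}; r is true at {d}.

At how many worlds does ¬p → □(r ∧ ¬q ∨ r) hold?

2

a: ¬p is T, □(r ∧ ¬q ∨ r) is F. ✗
b: ¬p is F, □(r ∧ ¬q ∨ r) is F. ✓
c: ¬p is T, □(r ∧ ¬q ∨ r) is F. ✗
d: ¬p is F, □(r ∧ ¬q ∨ r) is F. ✓
Satisfying worlds: {b, d}.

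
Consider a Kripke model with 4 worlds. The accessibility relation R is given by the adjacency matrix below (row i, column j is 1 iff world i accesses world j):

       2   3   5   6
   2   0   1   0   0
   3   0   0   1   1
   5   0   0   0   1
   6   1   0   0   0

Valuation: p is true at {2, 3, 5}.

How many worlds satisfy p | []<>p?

4

2: p is T, []<>p is T. ✓
3: p is T, []<>p is F. ✓
5: p is T, []<>p is T. ✓
6: p is F, []<>p is T. ✓
Satisfying worlds: {2, 3, 5, 6}.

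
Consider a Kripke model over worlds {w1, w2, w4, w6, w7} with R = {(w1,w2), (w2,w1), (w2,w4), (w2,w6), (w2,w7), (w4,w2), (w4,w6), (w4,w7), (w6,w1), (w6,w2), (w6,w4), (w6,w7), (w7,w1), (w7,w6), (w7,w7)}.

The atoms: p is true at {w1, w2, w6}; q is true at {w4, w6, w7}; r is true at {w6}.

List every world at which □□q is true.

∅

w1: successors {w2}; □q there: w2:F. ✗
w2: successors {w1, w4, w6, w7}; □q there: w1:F, w4:F, w6:F, w7:F. ✗
w4: successors {w2, w6, w7}; □q there: w2:F, w6:F, w7:F. ✗
w6: successors {w1, w2, w4, w7}; □q there: w1:F, w2:F, w4:F, w7:F. ✗
w7: successors {w1, w6, w7}; □q there: w1:F, w6:F, w7:F. ✗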